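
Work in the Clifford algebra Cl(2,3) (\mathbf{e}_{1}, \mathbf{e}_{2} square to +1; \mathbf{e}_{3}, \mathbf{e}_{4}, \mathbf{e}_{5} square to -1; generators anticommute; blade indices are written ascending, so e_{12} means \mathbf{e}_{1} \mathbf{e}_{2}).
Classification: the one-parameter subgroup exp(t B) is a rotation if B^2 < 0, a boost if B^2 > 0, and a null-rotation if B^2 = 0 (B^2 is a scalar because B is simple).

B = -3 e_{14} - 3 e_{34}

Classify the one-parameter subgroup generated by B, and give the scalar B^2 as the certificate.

B^2 term by term: the squares give (-3)^2*(e_{14})^2 + (-3)^2*(e_{34})^2 = 9*(+1) + 9*(-1) = 0 (each basis 2-blade squares to minus the product of its generators' squares); cross terms between blades sharing an index anticommute and cancel. So B^2 = 0.
Answer: null-rotation, certificate B^2 = 0. No conjugation can change B^2 = 0; the sign gives the class.


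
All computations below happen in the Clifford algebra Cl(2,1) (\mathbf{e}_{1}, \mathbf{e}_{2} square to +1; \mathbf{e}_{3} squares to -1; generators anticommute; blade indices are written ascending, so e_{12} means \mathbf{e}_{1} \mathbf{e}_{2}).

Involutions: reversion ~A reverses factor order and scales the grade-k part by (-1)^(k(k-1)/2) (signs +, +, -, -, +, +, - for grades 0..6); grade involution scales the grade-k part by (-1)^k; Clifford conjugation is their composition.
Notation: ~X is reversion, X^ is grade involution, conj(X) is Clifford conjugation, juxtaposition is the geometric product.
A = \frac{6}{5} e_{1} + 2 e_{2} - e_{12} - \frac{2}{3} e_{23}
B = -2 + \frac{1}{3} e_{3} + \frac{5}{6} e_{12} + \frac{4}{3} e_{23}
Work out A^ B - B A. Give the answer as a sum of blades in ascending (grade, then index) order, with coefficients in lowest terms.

first term: -\frac{1}{18} + \frac{61}{15} e_{1} + \frac{29}{9} e_{2} - \frac{8}{3} e_{3} + 2 e_{12} - \frac{53}{45} e_{13} + \frac{2}{3} e_{23} - \frac{29}{15} e_{123}
second term: -\frac{1}{18} - \frac{11}{15} e_{1} - \frac{47}{9} e_{2} - \frac{8}{3} e_{3} + 2 e_{12} + \frac{17}{45} e_{13} + \frac{2}{3} e_{23} + \frac{19}{15} e_{123}
Answer: \frac{24}{5} e_{1} + \frac{76}{9} e_{2} - \frac{14}{9} e_{13} - \frac{16}{5} e_{123}


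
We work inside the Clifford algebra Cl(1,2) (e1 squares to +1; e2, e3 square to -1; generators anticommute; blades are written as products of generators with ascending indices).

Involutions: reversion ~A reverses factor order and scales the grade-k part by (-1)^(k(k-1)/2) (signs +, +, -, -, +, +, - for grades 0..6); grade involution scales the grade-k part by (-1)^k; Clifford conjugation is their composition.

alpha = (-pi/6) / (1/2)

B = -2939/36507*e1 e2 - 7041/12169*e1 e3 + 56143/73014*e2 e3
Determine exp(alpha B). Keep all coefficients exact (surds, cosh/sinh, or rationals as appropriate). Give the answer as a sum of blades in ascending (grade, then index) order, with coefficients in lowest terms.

B^2 term by term: the squares give (-2939/36507)^2*(e1 e2)^2 + (-7041/12169)^2*(e1 e3)^2 + (56143/73014)^2*(e2 e3)^2 = 8637721/1332761049*(+1) + 49575681/148084561*(+1) + 3152036449/5331044196*(-1) = -1/4 (each basis 2-blade squares to minus the product of its generators' squares); cross terms between blades sharing an index anticommute and cancel. So B^2 = -1/4.
B^2 = -1/4 — B^2 < 0, so the exponential closes trigonometrically: l = 1/2, alpha*l = -pi/6, so exp(alpha B) = cos(-pi/6) + (sin(-pi/6)/(1/2))*B = sqrt(3)/2 + (-1)*B.
Answer: sqrt(3)/2 + 2939/36507*e1 e2 + 7041/12169*e1 e3 - 56143/73014*e2 e3


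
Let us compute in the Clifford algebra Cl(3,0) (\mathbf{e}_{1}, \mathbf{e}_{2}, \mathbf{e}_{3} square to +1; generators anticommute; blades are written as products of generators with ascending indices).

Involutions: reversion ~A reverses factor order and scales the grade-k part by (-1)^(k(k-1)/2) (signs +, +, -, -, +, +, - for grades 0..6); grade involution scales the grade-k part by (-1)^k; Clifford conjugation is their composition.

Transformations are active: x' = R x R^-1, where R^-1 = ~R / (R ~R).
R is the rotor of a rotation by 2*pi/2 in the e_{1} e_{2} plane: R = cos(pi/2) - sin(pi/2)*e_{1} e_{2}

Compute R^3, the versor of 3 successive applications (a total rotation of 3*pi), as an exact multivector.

The rotor phase is half the rotation angle and phases add under composition, so 3 steps in the e_{1} e_{2} plane accumulate phase 3*(pi/2) = \frac{3 \pi}{2}: R^3 = cos(\frac{3 \pi}{2}) - sin(\frac{3 \pi}{2})*e_{1} e_{2}.
cos(\frac{3 \pi}{2}) = 0 and sin(\frac{3 \pi}{2}) = -1, so R^3 = e_{1} e_{2}. The net rotation is 1*pi (after discarding 1 full turn, each of which contributes a factor -1 to the rotor); the rotor keeps the half-angle phase exactly.
Answer: e_{1} e_{2}


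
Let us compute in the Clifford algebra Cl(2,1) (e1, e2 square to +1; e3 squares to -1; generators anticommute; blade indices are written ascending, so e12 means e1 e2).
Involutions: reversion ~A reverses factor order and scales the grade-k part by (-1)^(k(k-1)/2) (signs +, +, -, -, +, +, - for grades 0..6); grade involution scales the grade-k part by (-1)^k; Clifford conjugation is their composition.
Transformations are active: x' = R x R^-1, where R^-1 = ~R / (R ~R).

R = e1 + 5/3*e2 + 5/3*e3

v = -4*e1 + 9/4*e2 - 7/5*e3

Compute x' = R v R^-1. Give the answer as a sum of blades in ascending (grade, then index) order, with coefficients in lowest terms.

~R = e1 + 5/3*e2 + 5/3*e3, and R ~R = 1, so R^-1 = ~R / (1).
R v = 25/12 + 107/12*e12 + 79/15*e13 - 73/12*e23
Answer: 49/6*e1 + 169/36*e2 + 751/90*e3


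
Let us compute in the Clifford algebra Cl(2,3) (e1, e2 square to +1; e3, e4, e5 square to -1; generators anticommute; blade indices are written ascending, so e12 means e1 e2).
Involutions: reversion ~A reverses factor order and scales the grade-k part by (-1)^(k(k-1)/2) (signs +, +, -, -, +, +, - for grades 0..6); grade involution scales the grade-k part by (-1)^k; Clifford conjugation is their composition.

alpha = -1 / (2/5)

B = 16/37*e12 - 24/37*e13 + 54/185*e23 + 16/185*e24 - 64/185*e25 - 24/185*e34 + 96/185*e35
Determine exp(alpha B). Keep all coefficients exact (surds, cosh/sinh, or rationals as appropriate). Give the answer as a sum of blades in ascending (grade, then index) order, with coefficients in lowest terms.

B^2 term by term: the squares give (16/37)^2*(e12)^2 + (-24/37)^2*(e13)^2 + (54/185)^2*(e23)^2 + (16/185)^2*(e24)^2 + (-64/185)^2*(e25)^2 + (-24/185)^2*(e34)^2 + (96/185)^2*(e35)^2 = 256/1369*(-1) + 576/1369*(+1) + 2916/34225*(+1) + 256/34225*(+1) + 4096/34225*(+1) + 576/34225*(-1) + 9216/34225*(-1) = 4/25 (each basis 2-blade squares to minus the product of its generators' squares); cross terms between blades sharing an index anticommute and cancel; the commuting (index-disjoint) pairs give grade-4 terms 2*c*c'*(blade product), which cancel blade by blade — e1234: -768/6845 + 768/6845 = 0; e1235: 3072/6845 - 3072/6845 = 0; e2345: -3072/34225 + 3072/34225 = 0 — confirming B is simple. So B^2 = 4/25.
B^2 = 4/25 — a positive square means the series sums to a boost: l = 2/5, alpha*l = -1, so exp(alpha B) = cosh(-1) + (sinh(-1)/(2/5))*B = cosh(1) + (-5*sinh(1)/2)*B.
Answer: cosh(1) - 40*sinh(1)/37*e12 + 60*sinh(1)/37*e13 - 27*sinh(1)/37*e23 - 8*sinh(1)/37*e24 + 32*sinh(1)/37*e25 + 12*sinh(1)/37*e34 - 48*sinh(1)/37*e35


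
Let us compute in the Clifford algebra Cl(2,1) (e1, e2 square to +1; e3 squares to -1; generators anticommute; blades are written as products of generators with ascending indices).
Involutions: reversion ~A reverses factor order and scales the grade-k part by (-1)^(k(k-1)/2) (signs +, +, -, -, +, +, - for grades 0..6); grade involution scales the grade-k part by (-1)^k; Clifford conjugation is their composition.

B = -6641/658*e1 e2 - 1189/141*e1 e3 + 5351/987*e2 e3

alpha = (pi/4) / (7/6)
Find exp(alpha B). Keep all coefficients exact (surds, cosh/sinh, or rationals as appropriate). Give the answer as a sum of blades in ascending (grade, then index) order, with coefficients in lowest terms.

B^2 term by term: the squares give (-6641/658)^2*(e1 e2)^2 + (-1189/141)^2*(e1 e3)^2 + (5351/987)^2*(e2 e3)^2 = 44102881/432964*(-1) + 1413721/19881*(+1) + 28633201/974169*(+1) = -49/36 (each basis 2-blade squares to minus the product of its generators' squares); cross terms between blades sharing an index anticommute and cancel. So B^2 = -49/36.
B^2 = -49/36 — B^2 < 0, so the exponential closes trigonometrically: l = 7/6, alpha*l = pi/4, so exp(alpha B) = cos(pi/4) + (sin(pi/4)/(7/6))*B = sqrt(2)/2 + (3*sqrt(2)/7)*B.
Answer: sqrt(2)/2 - 19923*sqrt(2)/4606*e1 e2 - 1189*sqrt(2)/329*e1 e3 + 5351*sqrt(2)/2303*e2 e3


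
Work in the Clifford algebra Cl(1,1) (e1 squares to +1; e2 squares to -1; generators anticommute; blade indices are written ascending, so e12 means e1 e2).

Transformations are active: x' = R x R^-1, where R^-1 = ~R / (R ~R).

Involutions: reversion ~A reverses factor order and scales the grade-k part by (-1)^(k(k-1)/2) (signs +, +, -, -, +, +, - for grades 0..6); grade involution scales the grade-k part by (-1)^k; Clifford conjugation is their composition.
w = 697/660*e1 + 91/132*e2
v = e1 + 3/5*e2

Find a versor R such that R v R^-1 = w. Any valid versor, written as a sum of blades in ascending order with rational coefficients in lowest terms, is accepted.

Reasoning: v^2 = w^2 = 16/25 since conjugation preserves the quadratic form; R = v + w = 1357/660*e1 + 851/660*e2 is then valid when invertible, keeping its own part and reversing (v - w)/2.
Answer: 1357/660*e1 + 851/660*e2


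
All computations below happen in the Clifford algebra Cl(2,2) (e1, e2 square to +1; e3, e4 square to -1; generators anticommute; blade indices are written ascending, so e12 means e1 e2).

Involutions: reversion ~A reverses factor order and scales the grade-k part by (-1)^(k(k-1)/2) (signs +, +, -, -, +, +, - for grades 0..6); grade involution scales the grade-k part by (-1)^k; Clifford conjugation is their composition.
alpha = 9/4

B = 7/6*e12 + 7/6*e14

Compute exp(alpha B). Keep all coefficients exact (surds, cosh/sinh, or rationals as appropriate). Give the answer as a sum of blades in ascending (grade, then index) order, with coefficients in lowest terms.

B^2 term by term: the squares give (7/6)^2*(e12)^2 + (7/6)^2*(e14)^2 = 49/36*(-1) + 49/36*(+1) = 0 (each basis 2-blade squares to minus the product of its generators' squares); cross terms between blades sharing an index anticommute and cancel. So B^2 = 0.
B^2 = 0, so the series closes: exp(alpha B) = 1 + alpha B (parabolic case).
Answer: 1 + 21/8*e12 + 21/8*e14


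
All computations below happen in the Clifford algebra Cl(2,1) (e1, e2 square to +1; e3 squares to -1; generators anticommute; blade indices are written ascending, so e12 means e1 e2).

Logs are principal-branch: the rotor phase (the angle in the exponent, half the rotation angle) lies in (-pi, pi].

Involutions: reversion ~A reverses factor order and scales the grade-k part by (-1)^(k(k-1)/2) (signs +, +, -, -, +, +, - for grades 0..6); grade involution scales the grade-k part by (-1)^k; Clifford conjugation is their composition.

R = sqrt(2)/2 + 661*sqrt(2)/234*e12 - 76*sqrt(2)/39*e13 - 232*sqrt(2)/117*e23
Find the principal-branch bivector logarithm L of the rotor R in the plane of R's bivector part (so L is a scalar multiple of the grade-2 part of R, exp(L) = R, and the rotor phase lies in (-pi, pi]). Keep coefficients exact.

The scalar part of R is sqrt(2)/2, so the principal-branch rotor phase is pinned; divide the bivector part by its sine to get the unit plane — L is the phase times that plane.
Concretely: cos(phase) = sqrt(2)/2 gives phase = ±pi/4, and since phase/sin(phase) is even the sign is immaterial: L = (phase/sin(phase)) * <R>_2 = (sqrt(2)*pi/4) * <R>_2.
Answer: 661*pi/468*e12 - 38*pi/39*e13 - 116*pi/117*e23


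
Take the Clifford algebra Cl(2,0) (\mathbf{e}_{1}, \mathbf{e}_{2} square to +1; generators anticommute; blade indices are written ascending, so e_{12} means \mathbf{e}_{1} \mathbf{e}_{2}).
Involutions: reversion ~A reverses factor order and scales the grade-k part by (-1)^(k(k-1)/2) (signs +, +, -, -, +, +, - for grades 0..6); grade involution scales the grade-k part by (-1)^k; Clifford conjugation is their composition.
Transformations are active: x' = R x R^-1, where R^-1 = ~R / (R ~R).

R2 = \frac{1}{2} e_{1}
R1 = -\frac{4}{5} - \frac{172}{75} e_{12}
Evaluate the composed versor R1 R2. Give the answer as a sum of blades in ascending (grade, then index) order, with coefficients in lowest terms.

Distribute over the terms of R2 (each basis-blade product reordered to ascending indices, repeated generators contracted through their squares):
R1 (\frac{1}{2} e_{1}) = -\frac{2}{5} e_{1} + \frac{86}{75} e_{2}
Answer: -\frac{2}{5} e_{1} + \frac{86}{75} e_{2}


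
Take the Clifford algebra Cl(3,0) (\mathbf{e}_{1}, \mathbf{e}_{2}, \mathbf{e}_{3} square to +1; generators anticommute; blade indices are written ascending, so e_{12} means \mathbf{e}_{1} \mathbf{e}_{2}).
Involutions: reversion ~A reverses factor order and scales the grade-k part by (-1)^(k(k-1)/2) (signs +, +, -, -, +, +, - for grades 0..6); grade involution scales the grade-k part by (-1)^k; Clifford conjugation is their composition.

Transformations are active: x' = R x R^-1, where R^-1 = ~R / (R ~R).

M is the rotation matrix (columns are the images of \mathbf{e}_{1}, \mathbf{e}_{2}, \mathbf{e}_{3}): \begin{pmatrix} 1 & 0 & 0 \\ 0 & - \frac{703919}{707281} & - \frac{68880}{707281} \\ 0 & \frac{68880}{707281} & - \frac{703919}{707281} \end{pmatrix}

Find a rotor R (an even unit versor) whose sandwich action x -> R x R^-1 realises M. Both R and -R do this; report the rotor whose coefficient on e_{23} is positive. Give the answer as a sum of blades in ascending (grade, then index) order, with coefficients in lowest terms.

Method: write R = a + b12*e_{12} + b13*e_{13} + b23*e_{23} with a^2 + b12^2 + b13^2 + b23^2 = 1 (so R^-1 = ~R). Expanding the columns R e_j ~R gives tr M = 4a^2 - 1 and, from the antisymmetric part, M21 - M12 = -4a*b12, M13 - M31 = 4a*b13, M32 - M23 = -4a*b23.
Here tr M = -\frac{700557}{707281}, so a^2 = (1 + tr M)/4 = \frac{1681}{707281} and a = ±\frac{41}{841}. Taking a = \frac{41}{841}: M21 - M12 = 0, M13 - M31 = 0, M32 - M23 = \frac{137760}{707281}, giving b12 = 0, b13 = 0, b23 = -\frac{840}{841}, i.e. R = \frac{41}{841} - \frac{840}{841} e_{23}.
Its e_{23} coefficient is negative, so report the other preimage -R.
Answer: -\frac{41}{841} + \frac{840}{841} e_{23}. Note: both R and -R realise this M (trace -\frac{700557}{707281}); the covering map identifies them, and the e_{23}-coefficient sign is the tie-breaker.


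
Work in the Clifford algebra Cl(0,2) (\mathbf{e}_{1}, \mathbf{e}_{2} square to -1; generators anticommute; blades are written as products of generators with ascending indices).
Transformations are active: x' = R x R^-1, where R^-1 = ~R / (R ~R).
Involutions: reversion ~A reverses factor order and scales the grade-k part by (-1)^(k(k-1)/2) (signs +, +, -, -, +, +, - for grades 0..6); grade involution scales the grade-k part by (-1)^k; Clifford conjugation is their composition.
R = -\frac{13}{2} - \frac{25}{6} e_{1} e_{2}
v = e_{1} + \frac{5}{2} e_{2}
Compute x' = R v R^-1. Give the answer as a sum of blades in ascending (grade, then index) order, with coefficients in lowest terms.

~R = -\frac{13}{2} + \frac{25}{6} e_{1} e_{2}, and R ~R = \frac{1073}{18}, so R^-1 = ~R / (\frac{1073}{18}).
R v = \frac{47}{12} e_{1} - \frac{245}{12} e_{2}
Answer: -\frac{3979}{2146} e_{1} + \frac{2095}{1073} e_{2}


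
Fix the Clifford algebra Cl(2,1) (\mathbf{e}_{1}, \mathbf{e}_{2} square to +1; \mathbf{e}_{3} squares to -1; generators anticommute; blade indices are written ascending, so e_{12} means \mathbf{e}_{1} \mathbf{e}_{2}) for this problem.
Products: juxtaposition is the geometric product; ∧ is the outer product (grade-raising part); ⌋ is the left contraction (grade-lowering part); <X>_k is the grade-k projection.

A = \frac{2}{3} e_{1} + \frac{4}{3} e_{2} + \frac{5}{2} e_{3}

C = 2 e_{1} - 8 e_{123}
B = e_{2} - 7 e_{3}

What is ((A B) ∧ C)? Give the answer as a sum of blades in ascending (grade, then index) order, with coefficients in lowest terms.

step 1: \frac{113}{6} + \frac{2}{3} e_{12} - \frac{14}{3} e_{13} - \frac{71}{6} e_{23}
step 2: \frac{113}{3} e_{1} - \frac{523}{3} e_{123}
Answer: \frac{113}{3} e_{1} - \frac{523}{3} e_{123}


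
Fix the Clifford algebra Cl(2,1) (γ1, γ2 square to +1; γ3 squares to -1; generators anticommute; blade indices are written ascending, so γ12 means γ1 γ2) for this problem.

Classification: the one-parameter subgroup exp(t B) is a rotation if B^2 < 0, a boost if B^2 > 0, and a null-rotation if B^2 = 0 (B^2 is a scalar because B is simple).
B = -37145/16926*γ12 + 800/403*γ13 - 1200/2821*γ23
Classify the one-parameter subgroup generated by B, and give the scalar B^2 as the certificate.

B^2 term by term: the squares give (-37145/16926)^2*(γ12)^2 + (800/403)^2*(γ13)^2 + (-1200/2821)^2*(γ23)^2 = 1379751025/286489476*(-1) + 640000/162409*(+1) + 1440000/7958041*(+1) = -25/36 (each basis 2-blade squares to minus the product of its generators' squares); cross terms between blades sharing an index anticommute and cancel. So B^2 = -25/36.
Answer: rotation, certificate B^2 = -25/36. Because -25/36 is invariant under every versor sandwich, the classification follows from its sign alone.


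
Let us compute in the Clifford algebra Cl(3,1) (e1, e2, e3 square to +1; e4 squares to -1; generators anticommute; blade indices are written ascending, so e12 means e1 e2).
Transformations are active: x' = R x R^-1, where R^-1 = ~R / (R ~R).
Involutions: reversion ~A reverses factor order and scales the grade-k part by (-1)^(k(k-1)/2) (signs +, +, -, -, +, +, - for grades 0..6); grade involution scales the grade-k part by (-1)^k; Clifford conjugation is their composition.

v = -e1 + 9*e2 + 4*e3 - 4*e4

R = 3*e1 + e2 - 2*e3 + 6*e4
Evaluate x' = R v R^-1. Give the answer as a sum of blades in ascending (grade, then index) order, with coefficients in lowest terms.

~R = 3*e1 + e2 - 2*e3 + 6*e4, and R ~R = -22, so R^-1 = ~R / (-22).
R v = 22 + 28*e12 + 10*e13 - 6*e14 + 22*e23 - 58*e24 - 16*e34
Answer: -5*e1 - 11*e2 - 8*e4


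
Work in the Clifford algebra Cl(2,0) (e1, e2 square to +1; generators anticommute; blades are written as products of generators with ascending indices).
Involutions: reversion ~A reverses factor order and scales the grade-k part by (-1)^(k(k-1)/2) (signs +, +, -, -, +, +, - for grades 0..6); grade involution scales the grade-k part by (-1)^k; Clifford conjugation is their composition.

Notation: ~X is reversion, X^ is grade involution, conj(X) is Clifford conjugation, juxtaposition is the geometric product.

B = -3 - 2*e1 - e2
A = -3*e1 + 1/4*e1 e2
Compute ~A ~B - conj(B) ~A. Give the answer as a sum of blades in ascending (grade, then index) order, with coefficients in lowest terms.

first term: 6 + 37/4*e1 - 1/2*e2 + 15/4*e1 e2
second term: -6 + 37/4*e1 - 1/2*e2 + 15/4*e1 e2
Answer: 12


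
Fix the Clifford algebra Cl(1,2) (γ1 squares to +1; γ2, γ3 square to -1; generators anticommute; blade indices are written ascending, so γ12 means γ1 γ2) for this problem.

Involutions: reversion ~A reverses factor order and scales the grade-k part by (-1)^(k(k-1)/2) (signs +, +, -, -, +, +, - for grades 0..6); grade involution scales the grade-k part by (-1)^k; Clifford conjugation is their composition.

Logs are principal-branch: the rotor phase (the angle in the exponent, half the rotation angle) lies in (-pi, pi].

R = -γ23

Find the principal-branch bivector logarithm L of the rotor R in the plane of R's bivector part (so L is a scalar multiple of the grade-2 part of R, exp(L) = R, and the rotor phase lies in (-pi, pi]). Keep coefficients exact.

The scalar part of R is 0, so the principal-branch rotor phase is pinned; divide the bivector part by its sine to get the unit plane — L is the phase times that plane.
Concretely: cos(phase) = 0 gives phase = ±pi/2, and since phase/sin(phase) is even the sign is immaterial: L = (phase/sin(phase)) * <R>_2 = (pi/2) * <R>_2.
Answer: -pi/2*γ23


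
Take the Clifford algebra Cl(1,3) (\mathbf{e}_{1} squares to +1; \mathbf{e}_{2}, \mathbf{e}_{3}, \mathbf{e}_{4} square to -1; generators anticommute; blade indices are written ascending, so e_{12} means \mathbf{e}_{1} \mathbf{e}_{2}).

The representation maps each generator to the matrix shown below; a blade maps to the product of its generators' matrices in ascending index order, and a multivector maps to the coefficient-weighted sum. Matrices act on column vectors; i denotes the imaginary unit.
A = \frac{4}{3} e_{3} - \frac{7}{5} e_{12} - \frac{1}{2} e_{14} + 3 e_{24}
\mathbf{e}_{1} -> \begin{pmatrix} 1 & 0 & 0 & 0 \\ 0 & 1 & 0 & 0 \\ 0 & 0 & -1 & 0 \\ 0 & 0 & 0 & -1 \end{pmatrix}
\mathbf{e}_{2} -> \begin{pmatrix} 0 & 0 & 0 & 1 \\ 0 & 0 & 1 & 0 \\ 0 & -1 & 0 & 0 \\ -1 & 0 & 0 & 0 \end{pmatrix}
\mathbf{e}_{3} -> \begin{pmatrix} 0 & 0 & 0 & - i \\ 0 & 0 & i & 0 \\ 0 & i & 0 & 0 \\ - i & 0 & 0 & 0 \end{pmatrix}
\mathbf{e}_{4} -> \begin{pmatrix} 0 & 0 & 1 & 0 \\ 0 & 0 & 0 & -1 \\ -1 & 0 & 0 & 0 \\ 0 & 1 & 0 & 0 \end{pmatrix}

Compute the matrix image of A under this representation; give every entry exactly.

Bivector images (products of the table entries): rho(e_{12}) = rho(\mathbf{e}_{1})rho(\mathbf{e}_{2}) = \begin{pmatrix} 0 & 0 & 0 & 1 \\ 0 & 0 & 1 & 0 \\ 0 & 1 & 0 & 0 \\ 1 & 0 & 0 & 0 \end{pmatrix}; rho(e_{14}) = rho(\mathbf{e}_{1})rho(\mathbf{e}_{4}) = \begin{pmatrix} 0 & 0 & 1 & 0 \\ 0 & 0 & 0 & -1 \\ 1 & 0 & 0 & 0 \\ 0 & -1 & 0 & 0 \end{pmatrix}; rho(e_{24}) = rho(\mathbf{e}_{2})rho(\mathbf{e}_{4}) = \begin{pmatrix} 0 & 1 & 0 & 0 \\ -1 & 0 & 0 & 0 \\ 0 & 0 & 0 & 1 \\ 0 & 0 & -1 & 0 \end{pmatrix}.
M = (\frac{4}{3})*rho(e_{3}) + (-\frac{7}{5})*rho(e_{12}) + (-\frac{1}{2})*rho(e_{14}) + (3)*rho(e_{24}), summed entrywise:
Answer: \begin{pmatrix} 0 & 3 & - \frac{1}{2} & - \frac{7}{5} - \frac{4 i}{3} \\ -3 & 0 & - \frac{7}{5} + \frac{4 i}{3} & \frac{1}{2} \\ - \frac{1}{2} & - \frac{7}{5} + \frac{4 i}{3} & 0 & 3 \\ - \frac{7}{5} - \frac{4 i}{3} & \frac{1}{2} & -3 & 0 \end{pmatrix}


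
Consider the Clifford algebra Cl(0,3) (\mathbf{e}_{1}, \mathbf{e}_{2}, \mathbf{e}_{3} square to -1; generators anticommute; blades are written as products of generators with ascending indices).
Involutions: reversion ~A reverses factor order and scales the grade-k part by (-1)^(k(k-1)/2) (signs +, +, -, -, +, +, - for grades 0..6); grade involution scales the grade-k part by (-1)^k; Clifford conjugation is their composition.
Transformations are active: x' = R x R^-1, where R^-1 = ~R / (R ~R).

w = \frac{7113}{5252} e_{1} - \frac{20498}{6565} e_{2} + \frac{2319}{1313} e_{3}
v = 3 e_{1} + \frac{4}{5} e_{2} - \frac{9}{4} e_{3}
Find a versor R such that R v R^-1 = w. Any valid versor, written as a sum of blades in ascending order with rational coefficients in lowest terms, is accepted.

Sketch: the shared square -\frac{5881}{400} makes R = v + w = \frac{22869}{5252} e_{1} - \frac{15246}{6565} e_{2} - \frac{2541}{5252} e_{3} the natural versor; its sandwich fixes that direction, negates (v - w)/2, and sends v to w.
Answer: \frac{22869}{5252} e_{1} - \frac{15246}{6565} e_{2} - \frac{2541}{5252} e_{3}


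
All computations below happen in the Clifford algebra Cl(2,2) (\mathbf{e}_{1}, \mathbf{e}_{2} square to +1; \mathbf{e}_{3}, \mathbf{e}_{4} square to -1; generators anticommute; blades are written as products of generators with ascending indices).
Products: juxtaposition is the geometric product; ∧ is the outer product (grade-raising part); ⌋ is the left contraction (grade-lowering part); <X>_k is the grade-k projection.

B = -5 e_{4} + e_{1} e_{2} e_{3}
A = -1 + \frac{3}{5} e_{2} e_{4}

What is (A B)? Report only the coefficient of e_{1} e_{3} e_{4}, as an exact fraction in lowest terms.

step 1: 3 e_{2} + 5 e_{4} - e_{1} e_{2} e_{3} + \frac{3}{5} e_{1} e_{3} e_{4}
Answer: \frac{3}{5}


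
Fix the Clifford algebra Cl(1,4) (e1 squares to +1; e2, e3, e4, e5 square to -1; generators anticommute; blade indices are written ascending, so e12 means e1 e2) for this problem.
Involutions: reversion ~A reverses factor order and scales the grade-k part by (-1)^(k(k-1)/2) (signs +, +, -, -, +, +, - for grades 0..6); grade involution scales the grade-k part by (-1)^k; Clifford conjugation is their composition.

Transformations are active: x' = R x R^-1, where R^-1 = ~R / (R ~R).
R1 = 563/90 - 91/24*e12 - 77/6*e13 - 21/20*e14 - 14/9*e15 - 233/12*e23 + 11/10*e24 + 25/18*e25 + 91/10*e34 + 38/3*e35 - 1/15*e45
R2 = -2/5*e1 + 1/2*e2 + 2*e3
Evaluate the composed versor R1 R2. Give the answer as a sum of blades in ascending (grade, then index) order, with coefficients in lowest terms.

Distribute over the terms of R2 (each basis-blade product reordered to ascending indices, repeated generators contracted through their squares):
R1 (-2/5*e1) = -563/225*e1 - 91/60*e2 - 77/15*e3 - 21/50*e4 - 28/45*e5 + 233/30*e123 - 11/25*e124 - 5/9*e125 - 91/25*e134 - 76/15*e135 + 2/75*e145
R1 (1/2*e2) = 91/48*e1 + 563/180*e2 - 233/24*e3 + 11/20*e4 + 25/36*e5 + 77/12*e123 + 21/40*e124 + 7/9*e125 + 91/20*e234 + 19/3*e235 - 1/30*e245
R1 (2*e3) = 77/3*e1 + 233/6*e2 + 563/45*e3 + 91/5*e4 + 76/3*e5 - 91/12*e123 + 21/10*e134 + 28/9*e135 - 11/5*e234 - 25/9*e235 - 2/15*e345
Summing the partial products and collecting blades:
Answer: 90217/3600*e1 + 364/9*e2 - 839/360*e3 + 1833/100*e4 + 4573/180*e5 + 33/5*e123 + 17/200*e124 + 2/9*e125 - 77/50*e134 - 88/45*e135 + 2/75*e145 + 47/20*e234 + 32/9*e235 - 1/30*e245 - 2/15*e345


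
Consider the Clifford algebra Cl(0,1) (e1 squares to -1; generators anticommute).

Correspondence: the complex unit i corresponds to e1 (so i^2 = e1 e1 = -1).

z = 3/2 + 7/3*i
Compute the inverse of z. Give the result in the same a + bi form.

In blades: z = 3/2 + 7/3*e1.
With qbar = 3/2 - 7/3*e1 (scalar fixed, mapped units negated), z qbar = 277/36 (the sum of squared coefficients), so z^-1 = qbar / (277/36) = 54/277 - 84/277*e1; translating back:
Answer: 54/277 - 84/277*i


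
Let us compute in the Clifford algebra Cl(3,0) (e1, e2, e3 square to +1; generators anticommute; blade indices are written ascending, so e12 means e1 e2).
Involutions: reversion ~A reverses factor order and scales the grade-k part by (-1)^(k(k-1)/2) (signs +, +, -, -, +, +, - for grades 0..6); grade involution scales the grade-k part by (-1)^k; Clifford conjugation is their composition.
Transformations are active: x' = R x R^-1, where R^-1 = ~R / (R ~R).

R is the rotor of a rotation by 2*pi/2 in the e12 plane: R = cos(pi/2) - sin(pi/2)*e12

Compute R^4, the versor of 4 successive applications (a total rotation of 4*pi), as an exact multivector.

Half-angle bookkeeping: 4 applications in e12 add up to rotor phase 4*pi/2 = 2*pi, so R^4 = cos(2*pi) - sin(2*pi)*e12.
cos(2*pi) = 1 and sin(2*pi) = 0, so R^4 = 1. The total rotation 4*pi is 2 full turns, so every vector returns to itself, yet the rotor is +1, back on the identity sheet (an even number of 2*pi turns).
Answer: 1


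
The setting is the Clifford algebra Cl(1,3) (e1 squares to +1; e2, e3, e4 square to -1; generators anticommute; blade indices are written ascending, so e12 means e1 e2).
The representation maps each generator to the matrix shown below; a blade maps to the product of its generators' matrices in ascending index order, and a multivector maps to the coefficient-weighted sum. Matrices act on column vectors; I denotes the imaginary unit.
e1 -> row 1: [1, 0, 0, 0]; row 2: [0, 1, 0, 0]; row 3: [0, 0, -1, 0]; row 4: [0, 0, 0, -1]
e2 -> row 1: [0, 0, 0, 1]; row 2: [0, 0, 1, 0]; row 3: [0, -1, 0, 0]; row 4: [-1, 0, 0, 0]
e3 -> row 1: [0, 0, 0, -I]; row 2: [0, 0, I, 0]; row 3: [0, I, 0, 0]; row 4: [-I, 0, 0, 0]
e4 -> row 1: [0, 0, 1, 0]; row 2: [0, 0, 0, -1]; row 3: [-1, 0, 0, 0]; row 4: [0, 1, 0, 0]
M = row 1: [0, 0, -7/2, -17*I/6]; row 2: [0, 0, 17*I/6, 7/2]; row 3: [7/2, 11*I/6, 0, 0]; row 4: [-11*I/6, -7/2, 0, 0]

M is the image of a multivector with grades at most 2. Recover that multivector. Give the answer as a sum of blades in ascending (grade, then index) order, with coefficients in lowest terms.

Method: the blade images are trace-orthogonal — tr(rho(e_A) rho(e_B)^-1) = 4 if A = B and 0 otherwise — and rho(e_A)^-1 = (e_A)^2 * rho(e_A) with (e_A)^2 = +1 or -1, so the coefficient of e_A in the preimage is (e_A)^2 * tr(M rho(e_A))/4.
Nonzero projections over blades of grade <= 2: e3: (e3)^2 = -1, tr(M rho(e3)) = -28/3, coefficient 7/3; e4: (e4)^2 = -1, tr(M rho(e4)) = 14, coefficient -7/2; e13: (e13)^2 = +1, tr(M rho(e13)) = 2, coefficient 1/2. Every other blade of grade <= 2 projects to 0.
Answer: 7/3*e3 - 7/2*e4 + 1/2*e13


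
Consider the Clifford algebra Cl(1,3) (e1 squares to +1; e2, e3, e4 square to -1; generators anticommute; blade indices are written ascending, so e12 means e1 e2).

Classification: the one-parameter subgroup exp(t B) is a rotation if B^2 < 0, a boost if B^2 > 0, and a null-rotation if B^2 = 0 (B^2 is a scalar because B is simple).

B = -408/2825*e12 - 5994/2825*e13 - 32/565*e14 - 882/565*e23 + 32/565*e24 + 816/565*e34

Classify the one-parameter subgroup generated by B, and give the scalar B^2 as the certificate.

B^2 term by term: the squares give (-408/2825)^2*(e12)^2 + (-5994/2825)^2*(e13)^2 + (-32/565)^2*(e14)^2 + (-882/565)^2*(e23)^2 + (32/565)^2*(e24)^2 + (816/565)^2*(e34)^2 = 166464/7980625*(+1) + 35928036/7980625*(+1) + 1024/319225*(+1) + 777924/319225*(-1) + 1024/319225*(-1) + 665856/319225*(-1) = 0 (each basis 2-blade squares to minus the product of its generators' squares); cross terms between blades sharing an index anticommute and cancel; the commuting (index-disjoint) pairs give grade-4 terms 2*c*c'*(blade product), which cancel blade by blade — e1234: -665856/1596125 + 383616/1596125 + 56448/319225 = 0 — confirming B is simple. So B^2 = 0.
Answer: null-rotation, certificate B^2 = 0. Check the certificate: B^2 = 0, and that sign is decisive whatever form B takes.


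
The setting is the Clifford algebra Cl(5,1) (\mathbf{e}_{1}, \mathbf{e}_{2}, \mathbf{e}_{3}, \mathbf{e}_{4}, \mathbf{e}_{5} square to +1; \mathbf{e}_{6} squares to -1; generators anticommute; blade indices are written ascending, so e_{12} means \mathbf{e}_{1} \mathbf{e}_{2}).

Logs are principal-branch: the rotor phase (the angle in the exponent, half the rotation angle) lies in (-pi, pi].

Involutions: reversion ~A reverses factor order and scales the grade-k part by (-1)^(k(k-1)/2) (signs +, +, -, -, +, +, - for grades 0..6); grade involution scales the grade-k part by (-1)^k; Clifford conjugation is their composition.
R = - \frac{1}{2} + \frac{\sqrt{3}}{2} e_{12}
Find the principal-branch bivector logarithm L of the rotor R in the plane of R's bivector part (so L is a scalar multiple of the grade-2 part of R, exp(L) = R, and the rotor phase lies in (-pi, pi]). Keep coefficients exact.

The scalar part of R is - \frac{1}{2}, and that scalar determines the rotor phase on the principal branch; recovering the unit plane as bivector-part over sine of the phase gives L = phase * plane.
Concretely: cos(phase) = - \frac{1}{2} gives phase = ±\frac{2 \pi}{3}, and since phase/sin(phase) is even the sign is immaterial: L = (phase/sin(phase)) * <R>_2 = (\frac{4 \sqrt{3} \pi}{9}) * <R>_2.
Answer: \frac{2 \pi}{3} e_{12}


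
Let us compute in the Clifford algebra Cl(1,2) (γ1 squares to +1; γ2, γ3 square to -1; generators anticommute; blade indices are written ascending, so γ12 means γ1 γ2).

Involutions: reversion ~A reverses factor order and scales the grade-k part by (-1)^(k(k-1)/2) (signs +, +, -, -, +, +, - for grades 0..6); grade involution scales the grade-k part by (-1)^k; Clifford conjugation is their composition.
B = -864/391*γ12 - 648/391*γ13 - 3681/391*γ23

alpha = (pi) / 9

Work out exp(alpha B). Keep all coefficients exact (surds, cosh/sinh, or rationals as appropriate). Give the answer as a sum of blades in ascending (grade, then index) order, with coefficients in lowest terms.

B^2 term by term: the squares give (-864/391)^2*(γ12)^2 + (-648/391)^2*(γ13)^2 + (-3681/391)^2*(γ23)^2 = 746496/152881*(+1) + 419904/152881*(+1) + 13549761/152881*(-1) = -81 (each basis 2-blade squares to minus the product of its generators' squares); cross terms between blades sharing an index anticommute and cancel. So B^2 = -81.
B^2 = -81 — the negative square puts this in the circular regime; l = 9, alpha*l = pi, so exp(alpha B) = cos(pi) + (sin(pi)/9)*B = -1 + (0)*B.
Answer: -1


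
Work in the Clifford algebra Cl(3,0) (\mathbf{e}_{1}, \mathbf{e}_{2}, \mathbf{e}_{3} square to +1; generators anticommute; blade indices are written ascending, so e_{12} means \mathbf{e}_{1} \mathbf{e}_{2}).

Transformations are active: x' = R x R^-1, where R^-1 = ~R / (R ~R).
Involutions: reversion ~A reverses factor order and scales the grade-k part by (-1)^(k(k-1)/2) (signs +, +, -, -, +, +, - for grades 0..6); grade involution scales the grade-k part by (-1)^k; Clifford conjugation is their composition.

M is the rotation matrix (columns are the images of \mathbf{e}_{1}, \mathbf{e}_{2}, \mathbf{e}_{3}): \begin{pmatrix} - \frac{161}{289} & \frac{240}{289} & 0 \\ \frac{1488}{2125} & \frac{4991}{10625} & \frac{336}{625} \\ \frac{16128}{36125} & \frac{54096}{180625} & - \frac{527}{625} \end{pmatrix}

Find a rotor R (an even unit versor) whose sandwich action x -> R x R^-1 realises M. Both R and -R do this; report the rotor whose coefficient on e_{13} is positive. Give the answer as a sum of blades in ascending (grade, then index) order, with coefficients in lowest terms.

Method: write R = a + b12*e_{12} + b13*e_{13} + b23*e_{23} with a^2 + b12^2 + b13^2 + b23^2 = 1 (so R^-1 = ~R). Expanding the columns R e_j ~R gives tr M = 4a^2 - 1 and, from the antisymmetric part, M21 - M12 = -4a*b12, M13 - M31 = 4a*b13, M32 - M23 = -4a*b23.
Here tr M = -\frac{168081}{180625}, so a^2 = (1 + tr M)/4 = \frac{3136}{180625} and a = ±\frac{56}{425}. Taking a = \frac{56}{425}: M21 - M12 = -\frac{4704}{36125}, M13 - M31 = -\frac{16128}{36125}, M32 - M23 = -\frac{43008}{180625}, giving b12 = \frac{21}{85}, b13 = -\frac{72}{85}, b23 = \frac{192}{425}, i.e. R = \frac{56}{425} + \frac{21}{85} e_{12} - \frac{72}{85} e_{13} + \frac{192}{425} e_{23}.
Its e_{13} coefficient is negative, so report the other preimage -R.
Answer: -\frac{56}{425} - \frac{21}{85} e_{12} + \frac{72}{85} e_{13} - \frac{192}{425} e_{23}. Uniqueness: Spin(3) -> SO(3) maps R and -R to the same rotation of trace -\frac{168081}{180625}; fixing the sign of the e_{13} coefficient removes the ambiguity.


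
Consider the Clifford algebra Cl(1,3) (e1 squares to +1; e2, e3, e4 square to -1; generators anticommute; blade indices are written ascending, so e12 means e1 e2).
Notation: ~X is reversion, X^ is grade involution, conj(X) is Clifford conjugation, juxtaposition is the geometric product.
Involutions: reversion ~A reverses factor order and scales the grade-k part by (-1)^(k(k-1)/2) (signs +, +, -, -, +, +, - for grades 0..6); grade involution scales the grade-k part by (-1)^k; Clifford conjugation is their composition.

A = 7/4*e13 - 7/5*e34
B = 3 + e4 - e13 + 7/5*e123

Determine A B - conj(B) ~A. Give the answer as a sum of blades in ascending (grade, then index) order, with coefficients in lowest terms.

first term: -7/4 - 49/20*e2 + 7/5*e3 + 21/4*e13 + 7/5*e14 - 21/5*e34 - 49/25*e124 + 7/4*e134
second term: -7/4 + 49/20*e2 - 7/5*e3 - 21/4*e13 - 7/5*e14 + 21/5*e34 - 49/25*e124 + 7/4*e134
Answer: -49/10*e2 + 14/5*e3 + 21/2*e13 + 14/5*e14 - 42/5*e34


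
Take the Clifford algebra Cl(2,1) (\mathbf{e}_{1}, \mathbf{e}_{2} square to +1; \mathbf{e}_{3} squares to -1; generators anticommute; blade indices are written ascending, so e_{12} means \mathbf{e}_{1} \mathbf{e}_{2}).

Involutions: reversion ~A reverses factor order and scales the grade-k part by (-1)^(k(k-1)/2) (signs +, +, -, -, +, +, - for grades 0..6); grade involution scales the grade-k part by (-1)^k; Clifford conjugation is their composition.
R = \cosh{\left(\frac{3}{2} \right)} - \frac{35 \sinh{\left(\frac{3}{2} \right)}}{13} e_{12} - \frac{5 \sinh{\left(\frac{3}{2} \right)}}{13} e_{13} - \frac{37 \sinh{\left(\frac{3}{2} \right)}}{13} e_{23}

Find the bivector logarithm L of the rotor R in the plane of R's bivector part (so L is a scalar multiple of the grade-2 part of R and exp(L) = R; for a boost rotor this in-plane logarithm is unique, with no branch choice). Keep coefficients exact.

The scalar part of R is \cosh{\left(\frac{3}{2} \right)}, so cosh pins the rapidity up to sign — the sign comes from the bivector part; dividing that part by sinh of the rapidity yields the plane, and the in-plane L = rapidity * plane is unique because the two sign choices cancel.
Concretely: cosh(rapidity) = \cosh{\left(\frac{3}{2} \right)} gives rapidity = ±\frac{3}{2}, and since rapidity/sinh(rapidity) is even the sign is immaterial: L = (rapidity/sinh(rapidity)) * <R>_2 = (\frac{3}{2 \sinh{\left(\frac{3}{2} \right)}}) * <R>_2.
Answer: - \frac{105}{26} e_{12} - \frac{15}{26} e_{13} - \frac{111}{26} e_{23}


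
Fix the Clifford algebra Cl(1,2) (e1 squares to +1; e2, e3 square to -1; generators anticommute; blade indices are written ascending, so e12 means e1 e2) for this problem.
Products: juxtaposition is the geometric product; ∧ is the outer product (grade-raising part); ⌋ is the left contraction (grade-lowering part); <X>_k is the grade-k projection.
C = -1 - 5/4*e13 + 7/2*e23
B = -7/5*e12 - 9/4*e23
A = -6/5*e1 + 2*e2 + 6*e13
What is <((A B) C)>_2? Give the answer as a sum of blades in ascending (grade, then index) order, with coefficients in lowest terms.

step 1: -14/5*e1 + 42/25*e2 + 9/2*e3 - 27/2*e12 - 42/5*e23 + 27/10*e123
step 2: 147/5 - 491/40*e1 + 3489/200*e2 - 172/25*e3 + 3*e12 + 189/4*e13 - 339/40*e23 - 52/5*e123
step 3: 3*e12 + 189/4*e13 - 339/40*e23
Answer: 3*e12 + 189/4*e13 - 339/40*e23


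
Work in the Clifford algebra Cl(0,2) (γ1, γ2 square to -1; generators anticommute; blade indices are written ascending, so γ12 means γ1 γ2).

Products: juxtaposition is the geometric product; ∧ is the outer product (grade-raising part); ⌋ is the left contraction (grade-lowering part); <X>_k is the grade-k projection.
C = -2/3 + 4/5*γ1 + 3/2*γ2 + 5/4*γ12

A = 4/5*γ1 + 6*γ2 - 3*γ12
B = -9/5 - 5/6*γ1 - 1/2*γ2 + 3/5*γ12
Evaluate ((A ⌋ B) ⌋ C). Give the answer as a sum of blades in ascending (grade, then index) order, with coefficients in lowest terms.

step 1: 82/15 + 18/5*γ1 - 12/25*γ2
step 2: -1306/225 + 283/75*γ1 + 37/10*γ2 + 41/6*γ12
Answer: -1306/225 + 283/75*γ1 + 37/10*γ2 + 41/6*γ12


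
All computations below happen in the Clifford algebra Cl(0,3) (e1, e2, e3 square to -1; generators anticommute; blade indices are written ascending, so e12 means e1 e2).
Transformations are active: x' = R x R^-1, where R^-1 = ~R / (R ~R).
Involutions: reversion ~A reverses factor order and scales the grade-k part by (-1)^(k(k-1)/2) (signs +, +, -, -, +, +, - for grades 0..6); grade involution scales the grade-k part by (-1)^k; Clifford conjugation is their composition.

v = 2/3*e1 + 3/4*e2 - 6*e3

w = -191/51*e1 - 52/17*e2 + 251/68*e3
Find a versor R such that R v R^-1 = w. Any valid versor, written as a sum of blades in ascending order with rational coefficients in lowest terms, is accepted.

Sketch: the shared square -5329/144 makes R = v + w = -157/51*e1 - 157/68*e2 - 157/68*e3 the natural versor; its sandwich fixes that direction, negates (v - w)/2, and sends v to w.
Answer: -157/51*e1 - 157/68*e2 - 157/68*e3


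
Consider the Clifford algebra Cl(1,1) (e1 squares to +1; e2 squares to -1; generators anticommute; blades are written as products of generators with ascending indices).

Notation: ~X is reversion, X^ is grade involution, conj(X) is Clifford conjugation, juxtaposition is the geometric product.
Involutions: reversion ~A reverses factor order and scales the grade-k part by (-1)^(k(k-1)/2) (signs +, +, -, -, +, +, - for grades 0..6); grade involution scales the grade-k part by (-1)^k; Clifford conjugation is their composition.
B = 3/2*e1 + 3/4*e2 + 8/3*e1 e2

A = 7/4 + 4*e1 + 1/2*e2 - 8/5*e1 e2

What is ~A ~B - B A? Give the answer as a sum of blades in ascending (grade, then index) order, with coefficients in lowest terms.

first term: 163/120 + 11/120*e1 - 2821/240*e2 - 29/12*e1 e2
second term: 163/120 + 11/120*e1 - 2821/240*e2 + 29/12*e1 e2
Answer: -29/6*e1 e2
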